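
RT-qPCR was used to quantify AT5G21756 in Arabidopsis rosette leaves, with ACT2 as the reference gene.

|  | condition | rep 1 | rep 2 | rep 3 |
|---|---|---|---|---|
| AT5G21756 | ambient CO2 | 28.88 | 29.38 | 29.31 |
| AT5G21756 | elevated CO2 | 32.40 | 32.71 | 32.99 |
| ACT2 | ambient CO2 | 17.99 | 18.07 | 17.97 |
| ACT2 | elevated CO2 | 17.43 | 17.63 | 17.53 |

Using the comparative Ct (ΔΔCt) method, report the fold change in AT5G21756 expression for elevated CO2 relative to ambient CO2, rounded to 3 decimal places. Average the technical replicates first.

Mean Ct: AT5G21756 ambient CO2 29.190; AT5G21756 elevated CO2 32.700; ACT2 ambient CO2 18.010; ACT2 elevated CO2 17.530
ΔCt(ambient CO2) = 29.190 − 18.010 = 11.180
ΔCt(elevated CO2) = 32.700 − 17.530 = 15.170
ΔΔCt = 15.170 − 11.180 = 3.990
Fold change = 2^(−3.990) = 0.0629

0.063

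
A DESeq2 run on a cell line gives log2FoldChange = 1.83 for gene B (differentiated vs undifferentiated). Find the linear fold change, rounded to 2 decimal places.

3.56

Fold change = 2^(1.83) = 3.555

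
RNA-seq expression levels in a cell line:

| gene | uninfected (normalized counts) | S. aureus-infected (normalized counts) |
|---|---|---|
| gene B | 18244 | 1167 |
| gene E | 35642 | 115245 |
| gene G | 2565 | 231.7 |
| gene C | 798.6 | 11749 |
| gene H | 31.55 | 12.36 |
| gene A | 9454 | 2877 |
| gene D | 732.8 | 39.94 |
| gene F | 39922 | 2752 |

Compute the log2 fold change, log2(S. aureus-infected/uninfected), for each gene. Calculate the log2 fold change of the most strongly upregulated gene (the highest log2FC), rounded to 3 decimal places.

3.879

log2(1167/18244) = -3.967  (gene B)
log2(115245/35642) = 1.693  (gene E)
log2(231.7/2565) = -3.469  (gene G)
log2(11749/798.6) = 3.879  (gene C)
log2(12.36/31.55) = -1.352  (gene H)
log2(2877/9454) = -1.716  (gene A)
log2(39.94/732.8) = -4.198  (gene D)
log2(2752/39922) = -3.859  (gene F)
gene C is most strongly upregulated.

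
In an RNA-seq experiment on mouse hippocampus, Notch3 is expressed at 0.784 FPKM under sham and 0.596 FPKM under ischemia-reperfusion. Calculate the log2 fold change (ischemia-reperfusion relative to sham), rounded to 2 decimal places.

-0.40

Fold change = 0.596 / 0.784 = 0.7602
log2(0.7602) = -0.396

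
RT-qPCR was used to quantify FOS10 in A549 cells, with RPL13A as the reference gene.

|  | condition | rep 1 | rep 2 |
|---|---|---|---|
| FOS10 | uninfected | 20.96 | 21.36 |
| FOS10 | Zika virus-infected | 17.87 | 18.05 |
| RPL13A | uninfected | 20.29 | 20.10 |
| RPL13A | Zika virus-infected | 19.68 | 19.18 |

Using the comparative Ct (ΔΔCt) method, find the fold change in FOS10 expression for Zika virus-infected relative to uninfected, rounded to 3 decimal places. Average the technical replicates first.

Mean Ct: FOS10 uninfected 21.160; FOS10 Zika virus-infected 17.960; RPL13A uninfected 20.195; RPL13A Zika virus-infected 19.430
ΔCt(uninfected) = 21.160 − 20.195 = 0.965
ΔCt(Zika virus-infected) = 17.960 − 19.430 = -1.470
ΔΔCt = -1.470 − 0.965 = -2.435
Fold change = 2^(−(-2.435)) = 2^2.435 = 5.4076

5.408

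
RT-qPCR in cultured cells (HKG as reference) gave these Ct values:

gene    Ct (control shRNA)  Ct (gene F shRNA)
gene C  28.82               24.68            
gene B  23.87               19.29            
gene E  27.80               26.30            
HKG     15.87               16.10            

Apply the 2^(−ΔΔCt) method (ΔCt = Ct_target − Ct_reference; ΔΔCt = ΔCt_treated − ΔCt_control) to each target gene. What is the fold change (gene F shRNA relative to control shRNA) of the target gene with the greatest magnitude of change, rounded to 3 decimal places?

28.051

gene C: ΔΔCt = (24.68−16.10) − (28.82−15.87) = 8.58 − 12.95 = -4.37; fold change = 2^4.37 = 20.678
gene B: ΔΔCt = (19.29−16.10) − (23.87−15.87) = 3.19 − 8.00 = -4.81; fold change = 2^4.81 = 28.051
gene E: ΔΔCt = (26.30−16.10) − (27.80−15.87) = 10.20 − 11.93 = -1.73; fold change = 2^1.73 = 3.317
gene B has the largest |ΔΔCt| = 4.81.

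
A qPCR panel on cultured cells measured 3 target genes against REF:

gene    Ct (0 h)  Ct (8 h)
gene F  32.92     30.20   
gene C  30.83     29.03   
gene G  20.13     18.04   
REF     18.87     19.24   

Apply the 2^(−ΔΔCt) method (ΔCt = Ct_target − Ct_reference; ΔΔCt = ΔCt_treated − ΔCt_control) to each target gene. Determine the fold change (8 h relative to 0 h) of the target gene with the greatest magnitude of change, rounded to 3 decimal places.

8.515

gene F: ΔΔCt = (30.20−19.24) − (32.92−18.87) = 10.96 − 14.05 = -3.09; fold change = 2^3.09 = 8.515
gene C: ΔΔCt = (29.03−19.24) − (30.83−18.87) = 9.79 − 11.96 = -2.17; fold change = 2^2.17 = 4.500
gene G: ΔΔCt = (18.04−19.24) − (20.13−18.87) = -1.20 − 1.26 = -2.46; fold change = 2^2.46 = 5.502
gene F has the largest |ΔΔCt| = 3.09.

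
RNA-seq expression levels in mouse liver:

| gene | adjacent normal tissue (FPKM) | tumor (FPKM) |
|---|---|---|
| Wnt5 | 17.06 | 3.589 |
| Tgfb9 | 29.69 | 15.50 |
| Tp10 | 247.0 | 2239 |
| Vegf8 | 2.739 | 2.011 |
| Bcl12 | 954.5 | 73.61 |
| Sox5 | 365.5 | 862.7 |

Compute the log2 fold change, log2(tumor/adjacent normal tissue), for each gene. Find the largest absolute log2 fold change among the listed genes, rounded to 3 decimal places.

log2(3.589/17.06) = -2.249  (Wnt5)
log2(15.50/29.69) = -0.938  (Tgfb9)
log2(2239/247.0) = 3.180  (Tp10)
log2(2.011/2.739) = -0.446  (Vegf8)
log2(73.61/954.5) = -3.697  (Bcl12)
log2(862.7/365.5) = 1.239  (Sox5)
The largest magnitude belongs to Bcl12.

3.697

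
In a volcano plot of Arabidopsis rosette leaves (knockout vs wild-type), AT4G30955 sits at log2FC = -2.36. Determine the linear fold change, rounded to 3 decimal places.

0.195

Fold change = 2^(-2.36) = 0.1948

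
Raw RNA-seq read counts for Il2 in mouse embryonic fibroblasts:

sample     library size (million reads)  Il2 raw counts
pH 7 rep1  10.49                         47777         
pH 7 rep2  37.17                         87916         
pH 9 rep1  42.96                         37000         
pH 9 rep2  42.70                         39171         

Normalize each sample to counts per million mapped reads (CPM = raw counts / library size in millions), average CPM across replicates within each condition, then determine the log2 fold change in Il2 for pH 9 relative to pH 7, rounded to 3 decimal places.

-1.960

CPM(pH 7 rep1) = 47777 / 10.49 = 4554.5281
CPM(pH 7 rep2) = 87916 / 37.17 = 2365.2408
CPM(pH 9 rep1) = 37000 / 42.96 = 861.2663
CPM(pH 9 rep2) = 39171 / 42.70 = 917.3536
mean CPM(pH 7) = 3459.8845; mean CPM(pH 9) = 889.3100
Fold change = 889.3100 / 3459.8845 = 0.25703
log2(0.25703) = -1.9600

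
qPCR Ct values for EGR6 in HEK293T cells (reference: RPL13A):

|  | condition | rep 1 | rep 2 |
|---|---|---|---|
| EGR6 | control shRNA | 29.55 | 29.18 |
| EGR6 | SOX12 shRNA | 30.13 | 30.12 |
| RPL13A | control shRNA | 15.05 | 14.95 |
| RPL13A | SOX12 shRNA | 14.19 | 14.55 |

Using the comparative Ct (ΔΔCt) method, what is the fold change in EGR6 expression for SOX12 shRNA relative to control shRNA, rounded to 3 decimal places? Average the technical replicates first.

0.382

Mean Ct: EGR6 control shRNA 29.365; EGR6 SOX12 shRNA 30.125; RPL13A control shRNA 15.000; RPL13A SOX12 shRNA 14.370
ΔCt(control shRNA) = 29.365 − 15.000 = 14.365
ΔCt(SOX12 shRNA) = 30.125 − 14.370 = 15.755
ΔΔCt = 15.755 − 14.365 = 1.390
Fold change = 2^(−1.390) = 0.3816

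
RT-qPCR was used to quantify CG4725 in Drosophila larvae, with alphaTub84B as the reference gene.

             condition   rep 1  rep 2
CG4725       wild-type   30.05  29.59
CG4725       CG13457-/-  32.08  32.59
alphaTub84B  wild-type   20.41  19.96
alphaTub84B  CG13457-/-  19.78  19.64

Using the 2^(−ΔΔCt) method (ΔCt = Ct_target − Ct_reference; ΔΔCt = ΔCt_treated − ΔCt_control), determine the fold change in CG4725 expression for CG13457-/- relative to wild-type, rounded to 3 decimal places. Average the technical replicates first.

Mean Ct: CG4725 wild-type 29.820; CG4725 CG13457-/- 32.335; alphaTub84B wild-type 20.185; alphaTub84B CG13457-/- 19.710
ΔCt(wild-type) = 29.820 − 20.185 = 9.635
ΔCt(CG13457-/-) = 32.335 − 19.710 = 12.625
ΔΔCt = 12.625 − 9.635 = 2.990
Fold change = 2^(−2.990) = 0.1259

0.126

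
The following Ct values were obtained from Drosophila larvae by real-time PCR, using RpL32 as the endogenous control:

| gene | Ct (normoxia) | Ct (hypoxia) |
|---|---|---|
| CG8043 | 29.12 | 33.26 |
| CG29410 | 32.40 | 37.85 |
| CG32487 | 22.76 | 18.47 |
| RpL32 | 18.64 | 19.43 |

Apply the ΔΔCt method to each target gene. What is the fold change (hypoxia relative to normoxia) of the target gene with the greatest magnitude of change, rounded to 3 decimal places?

CG8043: ΔΔCt = (33.26−19.43) − (29.12−18.64) = 13.83 − 10.48 = 3.35; fold change = 2^-3.35 = 0.098
CG29410: ΔΔCt = (37.85−19.43) − (32.40−18.64) = 18.42 − 13.76 = 4.66; fold change = 2^-4.66 = 0.040
CG32487: ΔΔCt = (18.47−19.43) − (22.76−18.64) = -0.96 − 4.12 = -5.08; fold change = 2^5.08 = 33.825
CG32487 has the largest |ΔΔCt| = 5.08.

33.825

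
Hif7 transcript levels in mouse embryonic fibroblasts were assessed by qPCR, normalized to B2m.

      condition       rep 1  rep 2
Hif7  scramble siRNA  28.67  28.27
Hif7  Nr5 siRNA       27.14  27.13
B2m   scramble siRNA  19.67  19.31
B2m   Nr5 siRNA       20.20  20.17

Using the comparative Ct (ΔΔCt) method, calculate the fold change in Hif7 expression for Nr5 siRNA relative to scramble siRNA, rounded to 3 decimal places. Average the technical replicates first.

Mean Ct: Hif7 scramble siRNA 28.470; Hif7 Nr5 siRNA 27.135; B2m scramble siRNA 19.490; B2m Nr5 siRNA 20.185
ΔCt(scramble siRNA) = 28.470 − 19.490 = 8.980
ΔCt(Nr5 siRNA) = 27.135 − 20.185 = 6.950
ΔΔCt = 6.950 − 8.980 = -2.030
Fold change = 2^(−(-2.030)) = 2^2.030 = 4.0840

4.084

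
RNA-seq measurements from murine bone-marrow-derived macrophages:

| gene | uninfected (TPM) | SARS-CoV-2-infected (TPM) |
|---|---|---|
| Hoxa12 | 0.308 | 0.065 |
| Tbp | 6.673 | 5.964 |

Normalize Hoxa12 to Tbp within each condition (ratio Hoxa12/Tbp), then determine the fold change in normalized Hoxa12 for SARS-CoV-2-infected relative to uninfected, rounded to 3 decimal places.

0.236

Hoxa12/Tbp (uninfected) = 0.308 / 6.673 = 0.046156
Hoxa12/Tbp (SARS-CoV-2-infected) = 0.065 / 5.964 = 0.010899
Fold change = 0.010899 / 0.046156 = 0.2361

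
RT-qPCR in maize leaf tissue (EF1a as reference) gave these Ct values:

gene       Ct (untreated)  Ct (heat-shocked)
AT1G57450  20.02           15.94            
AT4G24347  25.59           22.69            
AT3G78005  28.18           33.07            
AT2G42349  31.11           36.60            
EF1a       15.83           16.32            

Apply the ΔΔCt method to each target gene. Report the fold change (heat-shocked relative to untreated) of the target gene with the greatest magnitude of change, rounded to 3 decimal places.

0.031

AT1G57450: ΔΔCt = (15.94−16.32) − (20.02−15.83) = -0.38 − 4.19 = -4.57; fold change = 2^4.57 = 23.752
AT4G24347: ΔΔCt = (22.69−16.32) − (25.59−15.83) = 6.37 − 9.76 = -3.39; fold change = 2^3.39 = 10.483
AT3G78005: ΔΔCt = (33.07−16.32) − (28.18−15.83) = 16.75 − 12.35 = 4.40; fold change = 2^-4.40 = 0.047
AT2G42349: ΔΔCt = (36.60−16.32) − (31.11−15.83) = 20.28 − 15.28 = 5.00; fold change = 2^-5.00 = 0.031
AT2G42349 has the largest |ΔΔCt| = 5.00.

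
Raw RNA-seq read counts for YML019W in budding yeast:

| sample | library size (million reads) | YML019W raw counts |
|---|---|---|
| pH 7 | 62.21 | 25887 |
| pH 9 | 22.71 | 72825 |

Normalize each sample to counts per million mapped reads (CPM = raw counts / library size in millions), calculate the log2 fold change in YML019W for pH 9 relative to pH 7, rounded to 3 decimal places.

2.946

CPM(pH 7) = 25887 / 62.21 = 416.1228
CPM(pH 9) = 72825 / 22.71 = 3206.7371
Fold change = 3206.7371 / 416.1228 = 7.70623
log2(7.70623) = 2.9460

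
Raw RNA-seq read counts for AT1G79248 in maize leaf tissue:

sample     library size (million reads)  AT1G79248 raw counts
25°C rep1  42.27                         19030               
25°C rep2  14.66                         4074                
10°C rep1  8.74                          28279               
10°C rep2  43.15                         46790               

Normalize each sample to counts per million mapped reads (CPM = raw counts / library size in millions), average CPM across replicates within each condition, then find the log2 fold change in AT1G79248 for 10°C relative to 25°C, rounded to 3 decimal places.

CPM(25°C rep1) = 19030 / 42.27 = 450.2011
CPM(25°C rep2) = 4074 / 14.66 = 277.8990
CPM(10°C rep1) = 28279 / 8.74 = 3235.5835
CPM(10°C rep2) = 46790 / 43.15 = 1084.3569
mean CPM(25°C) = 364.0501; mean CPM(10°C) = 2159.9702
Fold change = 2159.9702 / 364.0501 = 5.93317
log2(5.93317) = 2.5688

2.569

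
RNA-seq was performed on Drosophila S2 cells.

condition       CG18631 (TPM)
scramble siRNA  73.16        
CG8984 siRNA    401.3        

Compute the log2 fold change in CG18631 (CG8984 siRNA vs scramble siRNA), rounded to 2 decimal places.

2.46

Fold change = 401.3 / 73.16 = 5.4852
log2(5.4852) = 2.456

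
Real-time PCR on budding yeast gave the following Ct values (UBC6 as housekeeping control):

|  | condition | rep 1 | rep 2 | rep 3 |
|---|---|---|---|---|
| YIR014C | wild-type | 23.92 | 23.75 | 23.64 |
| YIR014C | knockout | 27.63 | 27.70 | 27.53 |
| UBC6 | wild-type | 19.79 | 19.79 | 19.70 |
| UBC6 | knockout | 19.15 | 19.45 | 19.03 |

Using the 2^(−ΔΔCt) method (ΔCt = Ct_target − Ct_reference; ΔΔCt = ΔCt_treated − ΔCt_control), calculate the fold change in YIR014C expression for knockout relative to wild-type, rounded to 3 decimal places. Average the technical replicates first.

0.047

Mean Ct: YIR014C wild-type 23.770; YIR014C knockout 27.620; UBC6 wild-type 19.760; UBC6 knockout 19.210
ΔCt(wild-type) = 23.770 − 19.760 = 4.010
ΔCt(knockout) = 27.620 − 19.210 = 8.410
ΔΔCt = 8.410 − 4.010 = 4.400
Fold change = 2^(−4.400) = 0.0474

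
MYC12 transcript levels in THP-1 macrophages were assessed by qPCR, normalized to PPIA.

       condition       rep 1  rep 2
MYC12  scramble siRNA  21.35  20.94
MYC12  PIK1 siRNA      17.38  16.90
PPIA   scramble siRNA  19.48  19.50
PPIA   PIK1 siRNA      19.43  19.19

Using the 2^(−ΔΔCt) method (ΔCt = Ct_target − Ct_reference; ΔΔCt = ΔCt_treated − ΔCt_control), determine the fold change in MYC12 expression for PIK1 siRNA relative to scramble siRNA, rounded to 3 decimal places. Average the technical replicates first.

14.172

Mean Ct: MYC12 scramble siRNA 21.145; MYC12 PIK1 siRNA 17.140; PPIA scramble siRNA 19.490; PPIA PIK1 siRNA 19.310
ΔCt(scramble siRNA) = 21.145 − 19.490 = 1.655
ΔCt(PIK1 siRNA) = 17.140 − 19.310 = -2.170
ΔΔCt = -2.170 − 1.655 = -3.825
Fold change = 2^(−(-3.825)) = 2^3.825 = 14.1723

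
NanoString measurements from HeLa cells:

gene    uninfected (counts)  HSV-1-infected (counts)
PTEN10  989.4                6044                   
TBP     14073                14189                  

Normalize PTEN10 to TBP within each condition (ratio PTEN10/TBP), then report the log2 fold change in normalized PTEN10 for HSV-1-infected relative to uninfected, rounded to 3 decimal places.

PTEN10/TBP (uninfected) = 989.4 / 14073 = 0.070305
PTEN10/TBP (HSV-1-infected) = 6044 / 14189 = 0.42596
Fold change = 0.42596 / 0.070305 = 6.0588
log2(6.0588) = 2.5990

2.599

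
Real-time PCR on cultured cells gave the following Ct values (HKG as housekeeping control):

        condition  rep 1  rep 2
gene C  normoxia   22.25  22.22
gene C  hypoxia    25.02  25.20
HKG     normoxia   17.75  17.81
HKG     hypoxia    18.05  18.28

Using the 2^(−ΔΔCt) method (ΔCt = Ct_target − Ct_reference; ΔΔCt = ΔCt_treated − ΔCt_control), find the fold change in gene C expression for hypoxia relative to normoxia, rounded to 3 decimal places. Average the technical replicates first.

0.178

Mean Ct: gene C normoxia 22.235; gene C hypoxia 25.110; HKG normoxia 17.780; HKG hypoxia 18.165
ΔCt(normoxia) = 22.235 − 17.780 = 4.455
ΔCt(hypoxia) = 25.110 − 18.165 = 6.945
ΔΔCt = 6.945 − 4.455 = 2.490
Fold change = 2^(−2.490) = 0.1780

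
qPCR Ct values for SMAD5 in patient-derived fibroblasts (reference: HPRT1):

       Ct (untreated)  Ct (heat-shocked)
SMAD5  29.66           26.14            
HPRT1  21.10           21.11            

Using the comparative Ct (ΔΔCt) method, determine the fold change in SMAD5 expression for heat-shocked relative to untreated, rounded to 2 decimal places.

11.55

ΔCt(untreated) = 29.660 − 21.100 = 8.560
ΔCt(heat-shocked) = 26.140 − 21.110 = 5.030
ΔΔCt = 5.030 − 8.560 = -3.530
Fold change = 2^(−(-3.530)) = 2^3.530 = 11.551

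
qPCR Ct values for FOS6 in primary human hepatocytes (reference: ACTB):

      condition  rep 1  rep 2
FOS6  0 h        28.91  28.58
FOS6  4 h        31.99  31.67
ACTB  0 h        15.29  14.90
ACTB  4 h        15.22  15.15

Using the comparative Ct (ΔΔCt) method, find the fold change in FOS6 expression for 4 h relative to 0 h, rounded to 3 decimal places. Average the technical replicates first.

0.125

Mean Ct: FOS6 0 h 28.745; FOS6 4 h 31.830; ACTB 0 h 15.095; ACTB 4 h 15.185
ΔCt(0 h) = 28.745 − 15.095 = 13.650
ΔCt(4 h) = 31.830 − 15.185 = 16.645
ΔΔCt = 16.645 − 13.650 = 2.995
Fold change = 2^(−2.995) = 0.1254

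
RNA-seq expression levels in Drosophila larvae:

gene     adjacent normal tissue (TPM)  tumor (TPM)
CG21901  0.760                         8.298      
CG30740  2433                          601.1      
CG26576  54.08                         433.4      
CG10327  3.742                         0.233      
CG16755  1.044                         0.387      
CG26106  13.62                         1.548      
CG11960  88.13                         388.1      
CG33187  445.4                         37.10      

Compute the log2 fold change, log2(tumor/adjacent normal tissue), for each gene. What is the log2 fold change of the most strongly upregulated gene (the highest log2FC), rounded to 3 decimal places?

log2(8.298/0.760) = 3.449  (CG21901)
log2(601.1/2433) = -2.017  (CG30740)
log2(433.4/54.08) = 3.003  (CG26576)
log2(0.233/3.742) = -4.005  (CG10327)
log2(0.387/1.044) = -1.432  (CG16755)
log2(1.548/13.62) = -3.137  (CG26106)
log2(388.1/88.13) = 2.139  (CG11960)
log2(37.10/445.4) = -3.586  (CG33187)
CG21901 is most strongly upregulated.

3.449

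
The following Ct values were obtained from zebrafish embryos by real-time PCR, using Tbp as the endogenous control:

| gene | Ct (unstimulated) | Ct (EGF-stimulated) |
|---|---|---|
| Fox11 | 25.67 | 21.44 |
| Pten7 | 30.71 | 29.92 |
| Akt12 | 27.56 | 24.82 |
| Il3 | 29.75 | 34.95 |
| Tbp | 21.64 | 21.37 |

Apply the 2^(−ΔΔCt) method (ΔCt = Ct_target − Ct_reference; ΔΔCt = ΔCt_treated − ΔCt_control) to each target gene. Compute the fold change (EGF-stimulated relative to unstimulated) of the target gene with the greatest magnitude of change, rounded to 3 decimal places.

Fox11: ΔΔCt = (21.44−21.37) − (25.67−21.64) = 0.07 − 4.03 = -3.96; fold change = 2^3.96 = 15.562
Pten7: ΔΔCt = (29.92−21.37) − (30.71−21.64) = 8.55 − 9.07 = -0.52; fold change = 2^0.52 = 1.434
Akt12: ΔΔCt = (24.82−21.37) − (27.56−21.64) = 3.45 − 5.92 = -2.47; fold change = 2^2.47 = 5.540
Il3: ΔΔCt = (34.95−21.37) − (29.75−21.64) = 13.58 − 8.11 = 5.47; fold change = 2^-5.47 = 0.023
Il3 has the largest |ΔΔCt| = 5.47.

0.023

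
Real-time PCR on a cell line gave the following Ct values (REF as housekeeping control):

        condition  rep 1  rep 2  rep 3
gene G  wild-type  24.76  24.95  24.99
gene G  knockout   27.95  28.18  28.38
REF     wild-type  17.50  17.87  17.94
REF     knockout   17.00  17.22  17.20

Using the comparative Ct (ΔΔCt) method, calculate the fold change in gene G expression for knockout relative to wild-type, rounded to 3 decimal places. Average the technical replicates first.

0.067

Mean Ct: gene G wild-type 24.900; gene G knockout 28.170; REF wild-type 17.770; REF knockout 17.140
ΔCt(wild-type) = 24.900 − 17.770 = 7.130
ΔCt(knockout) = 28.170 − 17.140 = 11.030
ΔΔCt = 11.030 − 7.130 = 3.900
Fold change = 2^(−3.900) = 0.0670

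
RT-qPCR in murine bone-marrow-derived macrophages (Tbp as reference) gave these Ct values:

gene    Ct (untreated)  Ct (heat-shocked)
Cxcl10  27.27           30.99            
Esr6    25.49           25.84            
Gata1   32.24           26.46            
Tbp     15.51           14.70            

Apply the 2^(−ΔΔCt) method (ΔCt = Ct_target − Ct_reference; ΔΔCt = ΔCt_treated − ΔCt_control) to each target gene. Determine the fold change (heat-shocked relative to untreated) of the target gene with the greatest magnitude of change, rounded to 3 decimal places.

31.341

Cxcl10: ΔΔCt = (30.99−14.70) − (27.27−15.51) = 16.29 − 11.76 = 4.53; fold change = 2^-4.53 = 0.043
Esr6: ΔΔCt = (25.84−14.70) − (25.49−15.51) = 11.14 − 9.98 = 1.16; fold change = 2^-1.16 = 0.448
Gata1: ΔΔCt = (26.46−14.70) − (32.24−15.51) = 11.76 − 16.73 = -4.97; fold change = 2^4.97 = 31.341
Gata1 has the largest |ΔΔCt| = 4.97.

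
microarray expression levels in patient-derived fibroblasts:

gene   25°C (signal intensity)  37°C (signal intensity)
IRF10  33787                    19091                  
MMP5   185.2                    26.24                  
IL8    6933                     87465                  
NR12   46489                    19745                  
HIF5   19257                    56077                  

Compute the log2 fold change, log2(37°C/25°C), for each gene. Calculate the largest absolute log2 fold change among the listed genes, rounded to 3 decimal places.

3.657

log2(19091/33787) = -0.824  (IRF10)
log2(26.24/185.2) = -2.819  (MMP5)
log2(87465/6933) = 3.657  (IL8)
log2(19745/46489) = -1.235  (NR12)
log2(56077/19257) = 1.542  (HIF5)
The largest magnitude belongs to IL8.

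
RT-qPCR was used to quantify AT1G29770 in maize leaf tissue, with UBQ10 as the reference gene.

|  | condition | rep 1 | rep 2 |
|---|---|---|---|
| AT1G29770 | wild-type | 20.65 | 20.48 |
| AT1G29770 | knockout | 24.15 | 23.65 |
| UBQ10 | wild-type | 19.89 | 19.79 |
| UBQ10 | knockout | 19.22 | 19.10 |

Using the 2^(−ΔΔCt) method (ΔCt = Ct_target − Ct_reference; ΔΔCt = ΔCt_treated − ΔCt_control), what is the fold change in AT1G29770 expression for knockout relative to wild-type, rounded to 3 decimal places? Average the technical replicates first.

0.062

Mean Ct: AT1G29770 wild-type 20.565; AT1G29770 knockout 23.900; UBQ10 wild-type 19.840; UBQ10 knockout 19.160
ΔCt(wild-type) = 20.565 − 19.840 = 0.725
ΔCt(knockout) = 23.900 − 19.160 = 4.740
ΔΔCt = 4.740 − 0.725 = 4.015
Fold change = 2^(−4.015) = 0.0619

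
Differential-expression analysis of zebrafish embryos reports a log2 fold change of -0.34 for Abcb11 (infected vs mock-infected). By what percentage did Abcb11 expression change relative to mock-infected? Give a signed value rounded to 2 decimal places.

Fold change = 2^(-0.34) = 0.7900
Percent change = (FC − 1) × 100% = (0.7900 − 1) × 100 = -21.00%

-21.00%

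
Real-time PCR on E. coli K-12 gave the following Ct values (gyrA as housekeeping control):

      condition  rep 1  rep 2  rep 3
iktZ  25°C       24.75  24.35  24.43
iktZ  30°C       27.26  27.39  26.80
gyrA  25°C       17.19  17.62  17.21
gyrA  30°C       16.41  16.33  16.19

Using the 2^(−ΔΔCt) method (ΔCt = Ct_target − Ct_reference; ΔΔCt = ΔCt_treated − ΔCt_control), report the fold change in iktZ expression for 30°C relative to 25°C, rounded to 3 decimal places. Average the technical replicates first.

Mean Ct: iktZ 25°C 24.510; iktZ 30°C 27.150; gyrA 25°C 17.340; gyrA 30°C 16.310
ΔCt(25°C) = 24.510 − 17.340 = 7.170
ΔCt(30°C) = 27.150 − 16.310 = 10.840
ΔΔCt = 10.840 − 7.170 = 3.670
Fold change = 2^(−3.670) = 0.0786

0.079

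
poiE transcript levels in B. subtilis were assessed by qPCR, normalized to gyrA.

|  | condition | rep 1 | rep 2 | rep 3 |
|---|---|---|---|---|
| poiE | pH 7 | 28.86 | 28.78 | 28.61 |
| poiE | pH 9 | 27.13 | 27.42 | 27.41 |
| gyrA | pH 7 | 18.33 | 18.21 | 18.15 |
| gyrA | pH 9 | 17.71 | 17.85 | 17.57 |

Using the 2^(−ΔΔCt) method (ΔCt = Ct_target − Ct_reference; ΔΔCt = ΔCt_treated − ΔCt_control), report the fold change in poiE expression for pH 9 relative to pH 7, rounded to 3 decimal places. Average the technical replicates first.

1.879

Mean Ct: poiE pH 7 28.750; poiE pH 9 27.320; gyrA pH 7 18.230; gyrA pH 9 17.710
ΔCt(pH 7) = 28.750 − 18.230 = 10.520
ΔCt(pH 9) = 27.320 − 17.710 = 9.610
ΔΔCt = 9.610 − 10.520 = -0.910
Fold change = 2^(−(-0.910)) = 2^0.910 = 1.8790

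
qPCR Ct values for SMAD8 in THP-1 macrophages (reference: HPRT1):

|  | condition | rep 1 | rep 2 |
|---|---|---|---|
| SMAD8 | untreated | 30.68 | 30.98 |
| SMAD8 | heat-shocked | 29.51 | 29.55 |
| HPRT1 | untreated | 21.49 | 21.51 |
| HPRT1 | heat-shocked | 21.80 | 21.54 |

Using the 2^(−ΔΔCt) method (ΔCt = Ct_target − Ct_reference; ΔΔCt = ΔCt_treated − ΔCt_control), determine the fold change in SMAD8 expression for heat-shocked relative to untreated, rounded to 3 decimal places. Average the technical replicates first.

2.770

Mean Ct: SMAD8 untreated 30.830; SMAD8 heat-shocked 29.530; HPRT1 untreated 21.500; HPRT1 heat-shocked 21.670
ΔCt(untreated) = 30.830 − 21.500 = 9.330
ΔCt(heat-shocked) = 29.530 − 21.670 = 7.860
ΔΔCt = 7.860 − 9.330 = -1.470
Fold change = 2^(−(-1.470)) = 2^1.470 = 2.7702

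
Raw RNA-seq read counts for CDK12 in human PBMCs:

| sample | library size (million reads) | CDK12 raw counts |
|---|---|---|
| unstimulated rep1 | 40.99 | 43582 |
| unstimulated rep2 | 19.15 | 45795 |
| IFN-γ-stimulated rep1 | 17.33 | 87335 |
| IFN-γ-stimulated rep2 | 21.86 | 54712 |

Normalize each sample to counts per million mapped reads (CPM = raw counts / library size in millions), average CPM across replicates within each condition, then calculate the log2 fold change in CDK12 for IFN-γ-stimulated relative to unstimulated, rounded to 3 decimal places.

1.126

CPM(unstimulated rep1) = 43582 / 40.99 = 1063.2349
CPM(unstimulated rep2) = 45795 / 19.15 = 2391.3838
CPM(IFN-γ-stimulated rep1) = 87335 / 17.33 = 5039.5268
CPM(IFN-γ-stimulated rep2) = 54712 / 21.86 = 2502.8362
mean CPM(unstimulated) = 1727.3094; mean CPM(IFN-γ-stimulated) = 3771.1815
Fold change = 3771.1815 / 1727.3094 = 2.18327
log2(2.18327) = 1.1265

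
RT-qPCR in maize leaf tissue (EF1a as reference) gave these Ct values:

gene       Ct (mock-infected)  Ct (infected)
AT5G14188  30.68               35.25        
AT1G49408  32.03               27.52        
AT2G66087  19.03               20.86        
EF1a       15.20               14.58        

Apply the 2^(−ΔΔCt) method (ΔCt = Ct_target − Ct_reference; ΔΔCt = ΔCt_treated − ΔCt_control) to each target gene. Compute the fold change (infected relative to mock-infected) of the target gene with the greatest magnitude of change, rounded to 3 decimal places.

0.027

AT5G14188: ΔΔCt = (35.25−14.58) − (30.68−15.20) = 20.67 − 15.48 = 5.19; fold change = 2^-5.19 = 0.027
AT1G49408: ΔΔCt = (27.52−14.58) − (32.03−15.20) = 12.94 − 16.83 = -3.89; fold change = 2^3.89 = 14.825
AT2G66087: ΔΔCt = (20.86−14.58) − (19.03−15.20) = 6.28 − 3.83 = 2.45; fold change = 2^-2.45 = 0.183
AT5G14188 has the largest |ΔΔCt| = 5.19.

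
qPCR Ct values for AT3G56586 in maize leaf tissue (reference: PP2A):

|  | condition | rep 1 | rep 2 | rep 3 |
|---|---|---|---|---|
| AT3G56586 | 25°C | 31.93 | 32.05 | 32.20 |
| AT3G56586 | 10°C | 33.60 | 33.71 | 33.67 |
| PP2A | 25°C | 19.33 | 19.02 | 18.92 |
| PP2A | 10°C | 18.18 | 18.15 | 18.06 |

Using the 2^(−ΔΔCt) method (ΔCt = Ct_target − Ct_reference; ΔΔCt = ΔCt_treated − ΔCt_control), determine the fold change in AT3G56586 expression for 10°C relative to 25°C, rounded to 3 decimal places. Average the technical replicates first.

Mean Ct: AT3G56586 25°C 32.060; AT3G56586 10°C 33.660; PP2A 25°C 19.090; PP2A 10°C 18.130
ΔCt(25°C) = 32.060 − 19.090 = 12.970
ΔCt(10°C) = 33.660 − 18.130 = 15.530
ΔΔCt = 15.530 − 12.970 = 2.560
Fold change = 2^(−2.560) = 0.1696

0.170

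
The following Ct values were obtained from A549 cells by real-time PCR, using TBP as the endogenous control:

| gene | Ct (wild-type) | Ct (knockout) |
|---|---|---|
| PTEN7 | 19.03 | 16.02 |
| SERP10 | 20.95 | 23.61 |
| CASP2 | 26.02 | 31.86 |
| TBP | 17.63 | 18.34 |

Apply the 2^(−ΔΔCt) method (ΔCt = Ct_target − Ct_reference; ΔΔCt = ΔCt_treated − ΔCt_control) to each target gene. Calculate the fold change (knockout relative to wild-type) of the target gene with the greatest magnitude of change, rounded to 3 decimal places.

0.029

PTEN7: ΔΔCt = (16.02−18.34) − (19.03−17.63) = -2.32 − 1.40 = -3.72; fold change = 2^3.72 = 13.177
SERP10: ΔΔCt = (23.61−18.34) − (20.95−17.63) = 5.27 − 3.32 = 1.95; fold change = 2^-1.95 = 0.259
CASP2: ΔΔCt = (31.86−18.34) − (26.02−17.63) = 13.52 − 8.39 = 5.13; fold change = 2^-5.13 = 0.029
CASP2 has the largest |ΔΔCt| = 5.13.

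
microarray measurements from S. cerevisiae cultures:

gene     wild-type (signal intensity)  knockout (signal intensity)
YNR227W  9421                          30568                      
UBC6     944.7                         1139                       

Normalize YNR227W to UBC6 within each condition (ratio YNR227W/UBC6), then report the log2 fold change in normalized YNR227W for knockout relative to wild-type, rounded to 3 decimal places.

1.428

YNR227W/UBC6 (wild-type) = 9421 / 944.7 = 9.9725
YNR227W/UBC6 (knockout) = 30568 / 1139 = 26.838
Fold change = 26.838 / 9.9725 = 2.6912
log2(2.6912) = 1.4282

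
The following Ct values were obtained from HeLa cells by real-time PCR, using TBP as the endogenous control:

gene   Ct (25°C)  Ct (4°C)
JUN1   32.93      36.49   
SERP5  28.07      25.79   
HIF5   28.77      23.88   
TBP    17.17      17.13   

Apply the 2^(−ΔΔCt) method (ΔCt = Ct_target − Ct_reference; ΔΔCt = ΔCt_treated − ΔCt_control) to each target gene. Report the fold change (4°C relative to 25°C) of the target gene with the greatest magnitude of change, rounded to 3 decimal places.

JUN1: ΔΔCt = (36.49−17.13) − (32.93−17.17) = 19.36 − 15.76 = 3.60; fold change = 2^-3.60 = 0.082
SERP5: ΔΔCt = (25.79−17.13) − (28.07−17.17) = 8.66 − 10.90 = -2.24; fold change = 2^2.24 = 4.724
HIF5: ΔΔCt = (23.88−17.13) − (28.77−17.17) = 6.75 − 11.60 = -4.85; fold change = 2^4.85 = 28.840
HIF5 has the largest |ΔΔCt| = 4.85.

28.840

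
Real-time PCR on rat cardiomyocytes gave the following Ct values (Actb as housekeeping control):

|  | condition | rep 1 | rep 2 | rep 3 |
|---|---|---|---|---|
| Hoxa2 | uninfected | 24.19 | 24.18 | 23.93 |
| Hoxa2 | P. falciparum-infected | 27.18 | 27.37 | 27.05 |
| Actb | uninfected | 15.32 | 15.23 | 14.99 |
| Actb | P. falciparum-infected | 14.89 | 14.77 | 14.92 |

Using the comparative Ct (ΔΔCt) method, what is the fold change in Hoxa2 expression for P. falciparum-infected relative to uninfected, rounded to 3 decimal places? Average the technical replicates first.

0.093

Mean Ct: Hoxa2 uninfected 24.100; Hoxa2 P. falciparum-infected 27.200; Actb uninfected 15.180; Actb P. falciparum-infected 14.860
ΔCt(uninfected) = 24.100 − 15.180 = 8.920
ΔCt(P. falciparum-infected) = 27.200 − 14.860 = 12.340
ΔΔCt = 12.340 − 8.920 = 3.420
Fold change = 2^(−3.420) = 0.0934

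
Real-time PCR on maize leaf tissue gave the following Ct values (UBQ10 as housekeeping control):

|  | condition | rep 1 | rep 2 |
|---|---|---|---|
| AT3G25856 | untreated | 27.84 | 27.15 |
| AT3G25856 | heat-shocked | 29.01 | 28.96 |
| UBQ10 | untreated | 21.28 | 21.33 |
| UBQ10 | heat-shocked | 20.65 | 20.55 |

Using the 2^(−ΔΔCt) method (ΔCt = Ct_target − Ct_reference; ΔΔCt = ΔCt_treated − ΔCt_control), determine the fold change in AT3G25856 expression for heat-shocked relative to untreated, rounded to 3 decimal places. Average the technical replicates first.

0.218

Mean Ct: AT3G25856 untreated 27.495; AT3G25856 heat-shocked 28.985; UBQ10 untreated 21.305; UBQ10 heat-shocked 20.600
ΔCt(untreated) = 27.495 − 21.305 = 6.190
ΔCt(heat-shocked) = 28.985 − 20.600 = 8.385
ΔΔCt = 8.385 − 6.190 = 2.195
Fold change = 2^(−2.195) = 0.2184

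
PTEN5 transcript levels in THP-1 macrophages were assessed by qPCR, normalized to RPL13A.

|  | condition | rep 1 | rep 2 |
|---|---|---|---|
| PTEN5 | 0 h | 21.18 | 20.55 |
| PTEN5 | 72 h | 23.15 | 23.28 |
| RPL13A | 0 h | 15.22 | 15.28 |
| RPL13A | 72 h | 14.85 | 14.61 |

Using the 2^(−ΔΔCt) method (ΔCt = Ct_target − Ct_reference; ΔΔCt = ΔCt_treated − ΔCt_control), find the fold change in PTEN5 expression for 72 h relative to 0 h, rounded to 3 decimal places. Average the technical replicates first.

Mean Ct: PTEN5 0 h 20.865; PTEN5 72 h 23.215; RPL13A 0 h 15.250; RPL13A 72 h 14.730
ΔCt(0 h) = 20.865 − 15.250 = 5.615
ΔCt(72 h) = 23.215 − 14.730 = 8.485
ΔΔCt = 8.485 − 5.615 = 2.870
Fold change = 2^(−2.870) = 0.1368

0.137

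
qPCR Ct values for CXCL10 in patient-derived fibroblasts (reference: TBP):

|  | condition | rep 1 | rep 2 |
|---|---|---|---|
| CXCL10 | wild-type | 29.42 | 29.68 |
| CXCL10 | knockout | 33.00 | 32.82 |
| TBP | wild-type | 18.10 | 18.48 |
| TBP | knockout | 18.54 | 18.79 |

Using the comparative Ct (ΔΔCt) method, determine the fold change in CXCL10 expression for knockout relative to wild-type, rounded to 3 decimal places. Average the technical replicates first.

Mean Ct: CXCL10 wild-type 29.550; CXCL10 knockout 32.910; TBP wild-type 18.290; TBP knockout 18.665
ΔCt(wild-type) = 29.550 − 18.290 = 11.260
ΔCt(knockout) = 32.910 − 18.665 = 14.245
ΔΔCt = 14.245 − 11.260 = 2.985
Fold change = 2^(−2.985) = 0.1263

0.126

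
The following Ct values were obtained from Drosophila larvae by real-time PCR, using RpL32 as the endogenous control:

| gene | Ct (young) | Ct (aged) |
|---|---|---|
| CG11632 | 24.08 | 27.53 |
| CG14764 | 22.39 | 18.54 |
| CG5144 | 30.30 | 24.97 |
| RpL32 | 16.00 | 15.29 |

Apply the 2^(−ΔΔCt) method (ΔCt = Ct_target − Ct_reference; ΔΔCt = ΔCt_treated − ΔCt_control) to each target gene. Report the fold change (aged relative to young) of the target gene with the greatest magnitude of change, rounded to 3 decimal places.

24.590

CG11632: ΔΔCt = (27.53−15.29) − (24.08−16.00) = 12.24 − 8.08 = 4.16; fold change = 2^-4.16 = 0.056
CG14764: ΔΔCt = (18.54−15.29) − (22.39−16.00) = 3.25 − 6.39 = -3.14; fold change = 2^3.14 = 8.815
CG5144: ΔΔCt = (24.97−15.29) − (30.30−16.00) = 9.68 − 14.30 = -4.62; fold change = 2^4.62 = 24.590
CG5144 has the largest |ΔΔCt| = 4.62.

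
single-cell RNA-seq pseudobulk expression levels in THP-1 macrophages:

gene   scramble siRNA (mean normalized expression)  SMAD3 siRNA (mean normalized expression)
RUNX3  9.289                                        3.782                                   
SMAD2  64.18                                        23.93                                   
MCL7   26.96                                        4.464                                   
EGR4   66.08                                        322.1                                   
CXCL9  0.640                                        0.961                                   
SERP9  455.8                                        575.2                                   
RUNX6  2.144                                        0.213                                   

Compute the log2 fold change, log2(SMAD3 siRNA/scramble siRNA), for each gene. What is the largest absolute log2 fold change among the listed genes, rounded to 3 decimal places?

3.331

log2(3.782/9.289) = -1.296  (RUNX3)
log2(23.93/64.18) = -1.423  (SMAD2)
log2(4.464/26.96) = -2.594  (MCL7)
log2(322.1/66.08) = 2.285  (EGR4)
log2(0.961/0.640) = 0.586  (CXCL9)
log2(575.2/455.8) = 0.336  (SERP9)
log2(0.213/2.144) = -3.331  (RUNX6)
The largest magnitude belongs to RUNX6.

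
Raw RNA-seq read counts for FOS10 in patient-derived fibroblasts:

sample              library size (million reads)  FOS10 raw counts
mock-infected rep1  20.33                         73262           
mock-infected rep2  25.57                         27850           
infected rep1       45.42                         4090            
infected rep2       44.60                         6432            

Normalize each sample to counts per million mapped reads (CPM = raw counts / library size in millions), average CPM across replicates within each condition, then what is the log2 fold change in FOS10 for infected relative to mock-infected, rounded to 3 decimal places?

-4.324

CPM(mock-infected rep1) = 73262 / 20.33 = 3603.6399
CPM(mock-infected rep2) = 27850 / 25.57 = 1089.1670
CPM(infected rep1) = 4090 / 45.42 = 90.0484
CPM(infected rep2) = 6432 / 44.60 = 144.2152
mean CPM(mock-infected) = 2346.4035; mean CPM(infected) = 117.1318
Fold change = 117.1318 / 2346.4035 = 0.04992
log2(0.04992) = -4.3242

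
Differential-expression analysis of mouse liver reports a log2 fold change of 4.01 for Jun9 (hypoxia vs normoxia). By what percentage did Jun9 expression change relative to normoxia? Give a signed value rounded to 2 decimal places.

1511.13%

Fold change = 2^(4.01) = 16.1113
Percent change = (FC − 1) × 100% = (16.1113 − 1) × 100 = 1511.13%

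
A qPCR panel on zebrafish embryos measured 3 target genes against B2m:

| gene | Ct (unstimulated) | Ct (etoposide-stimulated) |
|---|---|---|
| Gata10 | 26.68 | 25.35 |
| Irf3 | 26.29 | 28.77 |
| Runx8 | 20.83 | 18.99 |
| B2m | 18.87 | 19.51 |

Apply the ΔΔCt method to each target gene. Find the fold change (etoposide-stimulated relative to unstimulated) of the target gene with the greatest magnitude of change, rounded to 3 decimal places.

5.579

Gata10: ΔΔCt = (25.35−19.51) − (26.68−18.87) = 5.84 − 7.81 = -1.97; fold change = 2^1.97 = 3.918
Irf3: ΔΔCt = (28.77−19.51) − (26.29−18.87) = 9.26 − 7.42 = 1.84; fold change = 2^-1.84 = 0.279
Runx8: ΔΔCt = (18.99−19.51) − (20.83−18.87) = -0.52 − 1.96 = -2.48; fold change = 2^2.48 = 5.579
Runx8 has the largest |ΔΔCt| = 2.48.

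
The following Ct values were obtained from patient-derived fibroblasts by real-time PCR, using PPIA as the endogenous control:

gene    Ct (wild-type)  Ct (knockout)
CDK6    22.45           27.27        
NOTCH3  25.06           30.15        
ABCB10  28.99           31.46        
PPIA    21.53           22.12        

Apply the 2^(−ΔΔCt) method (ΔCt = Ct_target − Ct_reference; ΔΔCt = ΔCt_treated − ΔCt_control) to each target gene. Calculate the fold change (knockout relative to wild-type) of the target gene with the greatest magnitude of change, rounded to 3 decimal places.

0.044

CDK6: ΔΔCt = (27.27−22.12) − (22.45−21.53) = 5.15 − 0.92 = 4.23; fold change = 2^-4.23 = 0.053
NOTCH3: ΔΔCt = (30.15−22.12) − (25.06−21.53) = 8.03 − 3.53 = 4.50; fold change = 2^-4.50 = 0.044
ABCB10: ΔΔCt = (31.46−22.12) − (28.99−21.53) = 9.34 − 7.46 = 1.88; fold change = 2^-1.88 = 0.272
NOTCH3 has the largest |ΔΔCt| = 4.50.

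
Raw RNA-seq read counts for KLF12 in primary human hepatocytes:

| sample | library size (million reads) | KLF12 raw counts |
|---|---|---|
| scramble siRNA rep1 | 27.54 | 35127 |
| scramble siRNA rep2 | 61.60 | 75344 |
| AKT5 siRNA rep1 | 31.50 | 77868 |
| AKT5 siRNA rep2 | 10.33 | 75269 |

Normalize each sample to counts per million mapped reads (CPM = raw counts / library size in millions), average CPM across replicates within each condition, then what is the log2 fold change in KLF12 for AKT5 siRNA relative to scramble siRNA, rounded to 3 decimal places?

CPM(scramble siRNA rep1) = 35127 / 27.54 = 1275.4902
CPM(scramble siRNA rep2) = 75344 / 61.60 = 1223.1169
CPM(AKT5 siRNA rep1) = 77868 / 31.50 = 2472.0000
CPM(AKT5 siRNA rep2) = 75269 / 10.33 = 7286.4472
mean CPM(scramble siRNA) = 1249.3035; mean CPM(AKT5 siRNA) = 4879.2236
Fold change = 4879.2236 / 1249.3035 = 3.90555
log2(3.90555) = 1.9655

1.966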